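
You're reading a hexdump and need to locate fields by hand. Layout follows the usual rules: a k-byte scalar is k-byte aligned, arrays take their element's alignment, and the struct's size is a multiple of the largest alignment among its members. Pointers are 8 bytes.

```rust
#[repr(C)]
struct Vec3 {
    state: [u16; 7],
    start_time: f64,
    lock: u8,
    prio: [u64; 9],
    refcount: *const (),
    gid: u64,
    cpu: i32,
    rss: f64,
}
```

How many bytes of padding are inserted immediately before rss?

4

@0: state [14B, align 2] → 14
+2 pad (align 8)
@16: start_time [8B, align 8] → 24
@24: lock [1B, align 1] → 25
+7 pad (align 8)
@32: prio [72B, align 8] → 104
@104: refcount [8B, align 8] → 112
@112: gid [8B, align 8] → 120
@120: cpu [4B, align 4] → 124
+4 pad (align 8)
@128: rss [8B, align 8] → 136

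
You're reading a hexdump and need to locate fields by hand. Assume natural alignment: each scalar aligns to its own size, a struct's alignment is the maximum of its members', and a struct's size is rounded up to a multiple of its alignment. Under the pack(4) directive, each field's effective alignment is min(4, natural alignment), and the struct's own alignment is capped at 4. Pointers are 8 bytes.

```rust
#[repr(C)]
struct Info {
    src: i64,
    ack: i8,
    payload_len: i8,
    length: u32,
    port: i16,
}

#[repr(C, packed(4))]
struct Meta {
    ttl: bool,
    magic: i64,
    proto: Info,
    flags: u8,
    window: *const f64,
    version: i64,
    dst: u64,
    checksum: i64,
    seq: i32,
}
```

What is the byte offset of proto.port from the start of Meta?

Info: 0..8  src  (8B, 8-aligned); 8..9  ack  (1B, 1-aligned); 9..10  payload_len  (1B, 1-aligned); 10..12  -- padding (2B); 12..16  length  (4B, 4-aligned); 16..18  port  (2B, 2-aligned); 18..24  -- tail padding (6B); sizeof = 24, alignof = 8
0..1  ttl  (1B, 1-aligned)
1..4  -- padding (3B)
4..12  magic  (8B, 4-aligned)
12..36  proto  (24B, 4-aligned)
within Info: port at 16
12 + 16 = 28

28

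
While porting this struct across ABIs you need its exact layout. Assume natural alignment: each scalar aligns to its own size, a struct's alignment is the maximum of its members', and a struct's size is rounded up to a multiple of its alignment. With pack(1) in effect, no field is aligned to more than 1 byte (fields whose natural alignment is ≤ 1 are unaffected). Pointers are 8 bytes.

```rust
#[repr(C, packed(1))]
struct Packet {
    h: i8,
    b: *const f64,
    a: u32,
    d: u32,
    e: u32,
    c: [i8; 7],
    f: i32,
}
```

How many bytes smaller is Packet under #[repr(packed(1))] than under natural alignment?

natural layout:
  0..1  h  (1B, 1-aligned)
  1..8  -- padding (7B)
  8..16  b  (8B, 8-aligned)
  16..20  a  (4B, 4-aligned)
  20..24  d  (4B, 4-aligned)
  24..28  e  (4B, 4-aligned)
  28..35  c  (7B, 1-aligned)
  35..36  -- padding (1B)
  36..40  f  (4B, 4-aligned)
  sizeof = 40, alignof = 8
packed(1) layout:
  0..1  h  (1B, 1-aligned)
  1..9  b  (8B, 1-aligned)
  9..13  a  (4B, 1-aligned)
  13..17  d  (4B, 1-aligned)
  17..21  e  (4B, 1-aligned)
  21..28  c  (7B, 1-aligned)
  28..32  f  (4B, 1-aligned)
  sizeof = 32, alignof = 1
40 − 32 = 8

8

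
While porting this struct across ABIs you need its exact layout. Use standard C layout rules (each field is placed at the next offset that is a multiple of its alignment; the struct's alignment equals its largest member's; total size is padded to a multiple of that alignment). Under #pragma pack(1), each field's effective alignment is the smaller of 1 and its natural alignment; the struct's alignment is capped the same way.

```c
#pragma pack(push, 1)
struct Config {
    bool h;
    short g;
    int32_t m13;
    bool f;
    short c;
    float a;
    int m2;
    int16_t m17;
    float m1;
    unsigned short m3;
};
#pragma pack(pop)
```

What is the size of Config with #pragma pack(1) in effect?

26

@0: h [1B, align 1] → 1
@1: g [2B, align 1] → 3
@3: m13 [4B, align 1] → 7
@7: f [1B, align 1] → 8
@8: c [2B, align 1] → 10
@10: a [4B, align 1] → 14
@14: m2 [4B, align 1] → 18
@18: m17 [2B, align 1] → 20
@20: m1 [4B, align 1] → 24
@24: m3 [2B, align 1] → 26
size 26, align 1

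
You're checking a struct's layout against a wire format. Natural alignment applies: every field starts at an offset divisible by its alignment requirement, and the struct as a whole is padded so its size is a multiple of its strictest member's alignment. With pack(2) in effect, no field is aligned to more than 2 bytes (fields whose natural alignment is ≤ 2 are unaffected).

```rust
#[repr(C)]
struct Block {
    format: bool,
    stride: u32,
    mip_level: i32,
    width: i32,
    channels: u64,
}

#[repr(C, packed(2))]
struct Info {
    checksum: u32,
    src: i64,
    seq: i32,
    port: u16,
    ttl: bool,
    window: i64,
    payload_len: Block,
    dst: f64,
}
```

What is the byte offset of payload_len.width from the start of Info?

Block: @0: format [1B, align 1] → 1; +3 pad (align 4); @4: stride [4B, align 4] → 8; @8: mip_level [4B, align 4] → 12; @12: width [4B, align 4] → 16; @16: channels [8B, align 8] → 24; size 24, align 8
@0: checksum [4B, align 2] → 4
@4: src [8B, align 2] → 12
@12: seq [4B, align 2] → 16
@16: port [2B, align 2] → 18
@18: ttl [1B, align 1] → 19
+1 pad (align 2)
@20: window [8B, align 2] → 28
@28: payload_len [24B, align 2] → 52
within Block: width at 12
28 + 12 = 40

40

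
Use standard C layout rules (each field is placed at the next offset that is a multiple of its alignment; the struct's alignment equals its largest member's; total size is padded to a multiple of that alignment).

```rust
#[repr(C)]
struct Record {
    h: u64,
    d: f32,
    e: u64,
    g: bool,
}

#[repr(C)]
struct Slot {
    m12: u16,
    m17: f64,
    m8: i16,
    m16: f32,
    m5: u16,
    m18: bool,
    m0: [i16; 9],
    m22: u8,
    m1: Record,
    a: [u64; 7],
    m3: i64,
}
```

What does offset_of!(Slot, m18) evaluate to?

Record: h at 0 (size 8, align 8) → ends 8; d at 8 (size 4, align 4) → ends 12; pad 4 to align 8 for e; e at 16 (size 8, align 8) → ends 24; g at 24 (size 1, align 1) → ends 25; tail pad 7 to reach multiple of 8; total 32 bytes, alignment 8
m12 at 0 (size 2, align 2) → ends 2
pad 6 to align 8 for m17
m17 at 8 (size 8, align 8) → ends 16
m8 at 16 (size 2, align 2) → ends 18
pad 2 to align 4 for m16
m16 at 20 (size 4, align 4) → ends 24
m5 at 24 (size 2, align 2) → ends 26
m18 at 26 (size 1, align 1) → ends 27

26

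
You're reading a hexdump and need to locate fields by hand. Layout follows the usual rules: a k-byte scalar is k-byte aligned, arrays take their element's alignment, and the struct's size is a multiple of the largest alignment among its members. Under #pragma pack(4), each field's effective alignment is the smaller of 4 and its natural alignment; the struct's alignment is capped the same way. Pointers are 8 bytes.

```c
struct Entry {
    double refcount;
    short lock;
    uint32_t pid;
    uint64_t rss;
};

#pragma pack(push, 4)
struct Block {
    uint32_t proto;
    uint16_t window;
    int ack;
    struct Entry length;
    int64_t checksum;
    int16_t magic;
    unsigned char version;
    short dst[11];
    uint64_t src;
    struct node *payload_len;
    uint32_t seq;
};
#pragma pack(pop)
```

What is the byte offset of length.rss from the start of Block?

Entry: @0: refcount [8B, align 8] → 8; @8: lock [2B, align 2] → 10; +2 pad (align 4); @12: pid [4B, align 4] → 16; @16: rss [8B, align 8] → 24; size 24, align 8
@0: proto [4B, align 4] → 4
@4: window [2B, align 2] → 6
+2 pad (align 4)
@8: ack [4B, align 4] → 12
@12: length [24B, align 4] → 36
within Entry: rss at 16
12 + 16 = 28

28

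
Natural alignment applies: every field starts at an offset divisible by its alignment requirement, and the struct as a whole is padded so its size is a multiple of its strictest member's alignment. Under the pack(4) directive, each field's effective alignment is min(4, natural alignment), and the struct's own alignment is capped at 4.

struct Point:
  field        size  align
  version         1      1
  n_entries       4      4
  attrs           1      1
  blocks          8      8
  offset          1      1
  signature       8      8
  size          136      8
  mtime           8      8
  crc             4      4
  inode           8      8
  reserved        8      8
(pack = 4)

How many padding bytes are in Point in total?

@0: version [1B, align 1] → 1
+3 pad (align 4)
@4: n_entries [4B, align 4] → 8
@8: attrs [1B, align 1] → 9
+3 pad (align 4)
@12: blocks [8B, align 4] → 20
@20: offset [1B, align 1] → 21
+3 pad (align 4)
@24: signature [8B, align 4] → 32
@32: size [136B, align 4] → 168
@168: mtime [8B, align 4] → 176
@176: crc [4B, align 4] → 180
@180: inode [8B, align 4] → 188
@188: reserved [8B, align 4] → 196
size 196, align 4
data bytes 187, size 196 → padding 9

9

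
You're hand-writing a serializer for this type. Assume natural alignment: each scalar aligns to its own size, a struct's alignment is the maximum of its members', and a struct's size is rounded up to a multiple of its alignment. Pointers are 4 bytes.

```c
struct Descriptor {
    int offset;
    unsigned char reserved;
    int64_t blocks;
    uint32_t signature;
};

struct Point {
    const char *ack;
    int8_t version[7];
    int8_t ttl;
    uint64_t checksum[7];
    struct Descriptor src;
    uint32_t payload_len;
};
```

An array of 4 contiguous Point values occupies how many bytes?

416

Descriptor: 0..4  offset  (4B, 4-aligned); 4..5  reserved  (1B, 1-aligned); 5..8  -- padding (3B); 8..16  blocks  (8B, 8-aligned); 16..20  signature  (4B, 4-aligned); 20..24  -- tail padding (4B); sizeof = 24, alignof = 8
0..4  ack  (4B, 4-aligned)
4..11  version  (7B, 1-aligned)
11..12  ttl  (1B, 1-aligned)
12..16  -- padding (4B)
16..72  checksum  (56B, 8-aligned)
72..96  src  (24B, 8-aligned)
96..100  payload_len  (4B, 4-aligned)
100..104  -- tail padding (4B)
sizeof = 104, alignof = 8
array of 4: 4 × 104 = 416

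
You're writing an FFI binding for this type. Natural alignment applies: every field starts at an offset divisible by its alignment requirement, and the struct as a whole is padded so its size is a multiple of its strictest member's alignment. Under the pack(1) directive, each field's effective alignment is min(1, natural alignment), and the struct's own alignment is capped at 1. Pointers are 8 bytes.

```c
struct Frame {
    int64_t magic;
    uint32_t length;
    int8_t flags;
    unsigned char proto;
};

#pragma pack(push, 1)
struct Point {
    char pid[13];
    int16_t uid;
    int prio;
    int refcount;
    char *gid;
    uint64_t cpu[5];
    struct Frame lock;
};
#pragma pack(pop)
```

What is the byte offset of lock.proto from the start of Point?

84

Frame: @0: magic [8B, align 8] → 8; @8: length [4B, align 4] → 12; @12: flags [1B, align 1] → 13; @13: proto [1B, align 1] → 14; +2 tail pad (align 8); size 16, align 8
@0: pid [13B, align 1] → 13
@13: uid [2B, align 1] → 15
@15: prio [4B, align 1] → 19
@19: refcount [4B, align 1] → 23
@23: gid [8B, align 1] → 31
@31: cpu [40B, align 1] → 71
@71: lock [16B, align 1] → 87
within Frame: proto at 13
71 + 13 = 84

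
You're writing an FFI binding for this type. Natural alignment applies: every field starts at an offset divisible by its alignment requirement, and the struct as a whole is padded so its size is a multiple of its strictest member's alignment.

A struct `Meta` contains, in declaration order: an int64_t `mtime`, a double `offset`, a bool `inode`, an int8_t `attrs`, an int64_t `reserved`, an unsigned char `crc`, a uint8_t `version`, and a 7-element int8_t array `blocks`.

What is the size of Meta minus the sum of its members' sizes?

13

mtime at 0 (size 8, align 8) → ends 8
offset at 8 (size 8, align 8) → ends 16
inode at 16 (size 1, align 1) → ends 17
attrs at 17 (size 1, align 1) → ends 18
pad 6 to align 8 for reserved
reserved at 24 (size 8, align 8) → ends 32
crc at 32 (size 1, align 1) → ends 33
version at 33 (size 1, align 1) → ends 34
blocks at 34 (size 7, align 1) → ends 41
tail pad 7 to reach multiple of 8
total 48 bytes, alignment 8
data bytes 35, size 48 → padding 13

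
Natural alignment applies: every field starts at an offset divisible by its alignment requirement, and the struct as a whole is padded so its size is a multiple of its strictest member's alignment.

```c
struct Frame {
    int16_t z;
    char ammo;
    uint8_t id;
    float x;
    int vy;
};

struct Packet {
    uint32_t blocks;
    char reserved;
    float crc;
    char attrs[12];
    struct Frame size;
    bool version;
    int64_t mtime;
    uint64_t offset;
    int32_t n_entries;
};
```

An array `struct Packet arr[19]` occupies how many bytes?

1216

Frame: 0..2  z  (2B, 2-aligned); 2..3  ammo  (1B, 1-aligned); 3..4  id  (1B, 1-aligned); 4..8  x  (4B, 4-aligned); 8..12  vy  (4B, 4-aligned); sizeof = 12, alignof = 4
0..4  blocks  (4B, 4-aligned)
4..5  reserved  (1B, 1-aligned)
5..8  -- padding (3B)
8..12  crc  (4B, 4-aligned)
12..24  attrs  (12B, 1-aligned)
24..36  size  (12B, 4-aligned)
36..37  version  (1B, 1-aligned)
37..40  -- padding (3B)
40..48  mtime  (8B, 8-aligned)
48..56  offset  (8B, 8-aligned)
56..60  n_entries  (4B, 4-aligned)
60..64  -- tail padding (4B)
sizeof = 64, alignof = 8
array of 19: 19 × 64 = 1216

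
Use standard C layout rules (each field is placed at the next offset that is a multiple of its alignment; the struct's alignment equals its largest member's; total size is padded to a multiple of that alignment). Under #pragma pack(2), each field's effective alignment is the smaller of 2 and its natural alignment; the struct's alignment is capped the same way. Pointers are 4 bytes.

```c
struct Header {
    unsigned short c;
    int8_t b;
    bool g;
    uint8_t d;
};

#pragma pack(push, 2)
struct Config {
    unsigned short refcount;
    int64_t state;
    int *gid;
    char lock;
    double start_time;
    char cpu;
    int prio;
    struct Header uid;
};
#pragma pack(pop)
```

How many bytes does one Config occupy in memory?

Header: c at 0 (size 2, align 2) → ends 2; b at 2 (size 1, align 1) → ends 3; g at 3 (size 1, align 1) → ends 4; d at 4 (size 1, align 1) → ends 5; tail pad 1 to reach multiple of 2; total 6 bytes, alignment 2
refcount at 0 (size 2, align 2) → ends 2
state at 2 (size 8, align 2) → ends 10
gid at 10 (size 4, align 2) → ends 14
lock at 14 (size 1, align 1) → ends 15
pad 1 to align 2 for start_time
start_time at 16 (size 8, align 2) → ends 24
cpu at 24 (size 1, align 1) → ends 25
pad 1 to align 2 for prio
prio at 26 (size 4, align 2) → ends 30
uid at 30 (size 6, align 2) → ends 36
total 36 bytes, alignment 2

36 bytes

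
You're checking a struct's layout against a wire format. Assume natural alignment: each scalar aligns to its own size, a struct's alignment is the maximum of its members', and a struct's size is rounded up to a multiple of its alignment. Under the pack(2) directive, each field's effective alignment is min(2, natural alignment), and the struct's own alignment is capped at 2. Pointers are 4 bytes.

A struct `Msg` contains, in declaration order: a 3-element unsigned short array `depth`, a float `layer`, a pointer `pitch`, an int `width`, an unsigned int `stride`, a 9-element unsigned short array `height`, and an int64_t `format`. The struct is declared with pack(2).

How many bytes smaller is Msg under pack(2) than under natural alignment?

natural layout:
  depth at 0 (size 6, align 2) → ends 6
  pad 2 to align 4 for layer
  layer at 8 (size 4, align 4) → ends 12
  pitch at 12 (size 4, align 4) → ends 16
  width at 16 (size 4, align 4) → ends 20
  stride at 20 (size 4, align 4) → ends 24
  height at 24 (size 18, align 2) → ends 42
  pad 6 to align 8 for format
  format at 48 (size 8, align 8) → ends 56
  total 56 bytes, alignment 8
packed(2) layout:
  depth at 0 (size 6, align 2) → ends 6
  layer at 6 (size 4, align 2) → ends 10
  pitch at 10 (size 4, align 2) → ends 14
  width at 14 (size 4, align 2) → ends 18
  stride at 18 (size 4, align 2) → ends 22
  height at 22 (size 18, align 2) → ends 40
  format at 40 (size 8, align 2) → ends 48
  total 48 bytes, alignment 2
56 − 48 = 8

8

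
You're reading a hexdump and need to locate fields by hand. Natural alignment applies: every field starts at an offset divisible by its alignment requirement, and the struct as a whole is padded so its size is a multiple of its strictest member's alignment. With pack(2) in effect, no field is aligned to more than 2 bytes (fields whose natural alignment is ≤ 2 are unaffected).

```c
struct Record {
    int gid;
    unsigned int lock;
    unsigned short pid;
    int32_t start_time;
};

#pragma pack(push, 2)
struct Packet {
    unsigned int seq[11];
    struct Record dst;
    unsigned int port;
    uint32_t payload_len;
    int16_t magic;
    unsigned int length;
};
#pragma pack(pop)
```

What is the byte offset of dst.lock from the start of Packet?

48

Record: @0: gid [4B, align 4] → 4; @4: lock [4B, align 4] → 8; @8: pid [2B, align 2] → 10; +2 pad (align 4); @12: start_time [4B, align 4] → 16; size 16, align 4
@0: seq [44B, align 2] → 44
@44: dst [16B, align 2] → 60
within Record: lock at 4
44 + 4 = 48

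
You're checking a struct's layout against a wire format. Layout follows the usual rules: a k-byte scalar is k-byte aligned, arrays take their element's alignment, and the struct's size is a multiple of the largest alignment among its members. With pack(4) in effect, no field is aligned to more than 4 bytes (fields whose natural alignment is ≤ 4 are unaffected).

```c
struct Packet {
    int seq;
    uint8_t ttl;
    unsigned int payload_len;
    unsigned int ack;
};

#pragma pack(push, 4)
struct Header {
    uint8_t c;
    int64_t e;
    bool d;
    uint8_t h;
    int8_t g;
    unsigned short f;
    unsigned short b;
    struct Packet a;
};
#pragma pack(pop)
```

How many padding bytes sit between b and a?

0

Packet: 0..4  seq  (4B, 4-aligned); 4..5  ttl  (1B, 1-aligned); 5..8  -- padding (3B); 8..12  payload_len  (4B, 4-aligned); 12..16  ack  (4B, 4-aligned); sizeof = 16, alignof = 4
0..1  c  (1B, 1-aligned)
1..4  -- padding (3B)
4..12  e  (8B, 4-aligned)
12..13  d  (1B, 1-aligned)
13..14  h  (1B, 1-aligned)
14..15  g  (1B, 1-aligned)
15..16  -- padding (1B)
16..18  f  (2B, 2-aligned)
18..20  b  (2B, 2-aligned)
20..36  a  (16B, 4-aligned)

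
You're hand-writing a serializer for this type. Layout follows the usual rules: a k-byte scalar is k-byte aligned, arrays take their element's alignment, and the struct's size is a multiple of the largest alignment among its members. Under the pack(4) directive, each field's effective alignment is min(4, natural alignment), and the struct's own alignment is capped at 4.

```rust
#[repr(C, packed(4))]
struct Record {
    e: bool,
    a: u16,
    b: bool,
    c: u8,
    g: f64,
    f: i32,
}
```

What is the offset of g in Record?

8

0..1  e  (1B, 1-aligned)
1..2  -- padding (1B)
2..4  a  (2B, 2-aligned)
4..5  b  (1B, 1-aligned)
5..6  c  (1B, 1-aligned)
6..8  -- padding (2B)
8..16  g  (8B, 4-aligned)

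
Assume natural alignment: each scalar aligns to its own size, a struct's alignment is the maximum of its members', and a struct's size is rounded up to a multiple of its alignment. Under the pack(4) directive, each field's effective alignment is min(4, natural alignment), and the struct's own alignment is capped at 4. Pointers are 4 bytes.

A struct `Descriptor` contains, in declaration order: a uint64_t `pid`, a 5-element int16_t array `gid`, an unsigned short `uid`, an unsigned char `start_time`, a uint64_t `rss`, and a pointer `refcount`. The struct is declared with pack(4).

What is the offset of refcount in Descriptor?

pid at 0 (size 8, align 4) → ends 8
gid at 8 (size 10, align 2) → ends 18
uid at 18 (size 2, align 2) → ends 20
start_time at 20 (size 1, align 1) → ends 21
pad 3 to align 4 for rss
rss at 24 (size 8, align 4) → ends 32
refcount at 32 (size 4, align 4) → ends 36

32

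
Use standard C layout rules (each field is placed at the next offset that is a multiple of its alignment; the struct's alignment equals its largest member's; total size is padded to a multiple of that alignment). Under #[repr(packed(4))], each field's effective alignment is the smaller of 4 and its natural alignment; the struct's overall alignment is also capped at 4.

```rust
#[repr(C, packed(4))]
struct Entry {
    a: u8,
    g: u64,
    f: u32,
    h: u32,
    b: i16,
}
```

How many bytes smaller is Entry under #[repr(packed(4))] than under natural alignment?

natural layout:
  0..1  a  (1B, 1-aligned)
  1..8  -- padding (7B)
  8..16  g  (8B, 8-aligned)
  16..20  f  (4B, 4-aligned)
  20..24  h  (4B, 4-aligned)
  24..26  b  (2B, 2-aligned)
  26..32  -- tail padding (6B)
  sizeof = 32, alignof = 8
packed(4) layout:
  0..1  a  (1B, 1-aligned)
  1..4  -- padding (3B)
  4..12  g  (8B, 4-aligned)
  12..16  f  (4B, 4-aligned)
  16..20  h  (4B, 4-aligned)
  20..22  b  (2B, 2-aligned)
  22..24  -- tail padding (2B)
  sizeof = 24, alignof = 4
32 − 24 = 8

8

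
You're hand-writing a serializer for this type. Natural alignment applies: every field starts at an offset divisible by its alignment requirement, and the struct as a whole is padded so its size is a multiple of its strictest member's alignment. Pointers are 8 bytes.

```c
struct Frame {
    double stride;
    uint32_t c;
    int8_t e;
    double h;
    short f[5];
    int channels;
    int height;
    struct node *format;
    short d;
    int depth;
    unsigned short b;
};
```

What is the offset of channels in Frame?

stride at 0 (size 8, align 8) → ends 8
c at 8 (size 4, align 4) → ends 12
e at 12 (size 1, align 1) → ends 13
pad 3 to align 8 for h
h at 16 (size 8, align 8) → ends 24
f at 24 (size 10, align 2) → ends 34
pad 2 to align 4 for channels
channels at 36 (size 4, align 4) → ends 40

36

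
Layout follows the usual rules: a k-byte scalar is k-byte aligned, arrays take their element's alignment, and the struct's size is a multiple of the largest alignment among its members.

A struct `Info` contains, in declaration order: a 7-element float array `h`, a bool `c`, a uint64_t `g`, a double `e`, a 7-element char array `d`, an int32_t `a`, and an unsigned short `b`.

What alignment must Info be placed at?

member alignments: h=4, c=1, g=8, e=8, d=1, a=4, b=2
max = 8

8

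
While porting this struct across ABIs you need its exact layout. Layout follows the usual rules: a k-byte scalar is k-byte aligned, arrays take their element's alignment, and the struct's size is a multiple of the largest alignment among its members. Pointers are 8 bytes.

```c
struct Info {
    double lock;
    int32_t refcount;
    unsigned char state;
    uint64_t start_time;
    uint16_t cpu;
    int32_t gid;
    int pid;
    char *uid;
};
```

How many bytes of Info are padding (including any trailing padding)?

0..8  lock  (8B, 8-aligned)
8..12  refcount  (4B, 4-aligned)
12..13  state  (1B, 1-aligned)
13..16  -- padding (3B)
16..24  start_time  (8B, 8-aligned)
24..26  cpu  (2B, 2-aligned)
26..28  -- padding (2B)
28..32  gid  (4B, 4-aligned)
32..36  pid  (4B, 4-aligned)
36..40  -- padding (4B)
40..48  uid  (8B, 8-aligned)
sizeof = 48, alignof = 8
data bytes 39, size 48 → padding 9

9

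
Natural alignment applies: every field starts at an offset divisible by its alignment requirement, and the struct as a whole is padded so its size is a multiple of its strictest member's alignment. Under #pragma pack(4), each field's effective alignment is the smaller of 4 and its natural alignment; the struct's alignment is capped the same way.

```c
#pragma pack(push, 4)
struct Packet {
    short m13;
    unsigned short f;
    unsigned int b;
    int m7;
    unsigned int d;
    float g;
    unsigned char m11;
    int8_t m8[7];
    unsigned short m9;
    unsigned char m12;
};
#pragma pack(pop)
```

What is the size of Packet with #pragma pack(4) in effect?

m13 at 0 (size 2, align 2) → ends 2
f at 2 (size 2, align 2) → ends 4
b at 4 (size 4, align 4) → ends 8
m7 at 8 (size 4, align 4) → ends 12
d at 12 (size 4, align 4) → ends 16
g at 16 (size 4, align 4) → ends 20
m11 at 20 (size 1, align 1) → ends 21
m8 at 21 (size 7, align 1) → ends 28
m9 at 28 (size 2, align 2) → ends 30
m12 at 30 (size 1, align 1) → ends 31
tail pad 1 to reach multiple of 4
total 32 bytes, alignment 4

32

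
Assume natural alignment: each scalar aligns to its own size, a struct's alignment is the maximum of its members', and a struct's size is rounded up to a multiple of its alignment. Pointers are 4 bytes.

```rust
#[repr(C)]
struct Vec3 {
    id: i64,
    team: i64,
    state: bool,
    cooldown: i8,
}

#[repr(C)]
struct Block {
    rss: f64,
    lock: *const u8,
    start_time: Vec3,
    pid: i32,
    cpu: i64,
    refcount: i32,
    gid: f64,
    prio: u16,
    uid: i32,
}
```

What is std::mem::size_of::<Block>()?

Vec3: 0..8  id  (8B, 8-aligned); 8..16  team  (8B, 8-aligned); 16..17  state  (1B, 1-aligned); 17..18  cooldown  (1B, 1-aligned); 18..24  -- tail padding (6B); sizeof = 24, alignof = 8
0..8  rss  (8B, 8-aligned)
8..12  lock  (4B, 4-aligned)
12..16  -- padding (4B)
16..40  start_time  (24B, 8-aligned)
40..44  pid  (4B, 4-aligned)
44..48  -- padding (4B)
48..56  cpu  (8B, 8-aligned)
56..60  refcount  (4B, 4-aligned)
60..64  -- padding (4B)
64..72  gid  (8B, 8-aligned)
72..74  prio  (2B, 2-aligned)
74..76  -- padding (2B)
76..80  uid  (4B, 4-aligned)
sizeof = 80, alignof = 8

80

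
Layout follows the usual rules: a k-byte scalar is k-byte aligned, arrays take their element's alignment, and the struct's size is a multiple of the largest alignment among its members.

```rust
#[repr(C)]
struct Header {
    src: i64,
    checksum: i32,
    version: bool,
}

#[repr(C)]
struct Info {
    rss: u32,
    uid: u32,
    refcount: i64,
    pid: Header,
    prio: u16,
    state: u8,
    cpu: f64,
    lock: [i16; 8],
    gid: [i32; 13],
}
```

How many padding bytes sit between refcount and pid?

Header: @0: src [8B, align 8] → 8; @8: checksum [4B, align 4] → 12; @12: version [1B, align 1] → 13; +3 tail pad (align 8); size 16, align 8
@0: rss [4B, align 4] → 4
@4: uid [4B, align 4] → 8
@8: refcount [8B, align 8] → 16
@16: pid [16B, align 8] → 32

0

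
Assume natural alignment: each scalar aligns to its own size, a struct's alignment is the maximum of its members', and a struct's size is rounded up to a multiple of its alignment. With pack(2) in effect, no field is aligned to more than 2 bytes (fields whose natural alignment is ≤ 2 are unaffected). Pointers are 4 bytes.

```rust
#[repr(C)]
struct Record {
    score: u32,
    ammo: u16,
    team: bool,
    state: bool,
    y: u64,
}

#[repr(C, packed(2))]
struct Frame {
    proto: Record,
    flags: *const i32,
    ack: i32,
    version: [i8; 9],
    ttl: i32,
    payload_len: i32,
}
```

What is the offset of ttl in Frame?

Record: 0..4  score  (4B, 4-aligned); 4..6  ammo  (2B, 2-aligned); 6..7  team  (1B, 1-aligned); 7..8  state  (1B, 1-aligned); 8..16  y  (8B, 8-aligned); sizeof = 16, alignof = 8
0..16  proto  (16B, 2-aligned)
16..20  flags  (4B, 2-aligned)
20..24  ack  (4B, 2-aligned)
24..33  version  (9B, 1-aligned)
33..34  -- padding (1B)
34..38  ttl  (4B, 2-aligned)

34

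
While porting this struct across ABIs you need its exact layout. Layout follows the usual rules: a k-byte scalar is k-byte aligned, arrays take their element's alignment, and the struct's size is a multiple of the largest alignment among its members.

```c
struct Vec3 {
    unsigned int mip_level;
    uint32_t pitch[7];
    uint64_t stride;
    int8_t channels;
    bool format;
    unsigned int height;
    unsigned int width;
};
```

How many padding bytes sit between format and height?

mip_level at 0 (size 4, align 4) → ends 4
pitch at 4 (size 28, align 4) → ends 32
stride at 32 (size 8, align 8) → ends 40
channels at 40 (size 1, align 1) → ends 41
format at 41 (size 1, align 1) → ends 42
pad 2 to align 4 for height
height at 44 (size 4, align 4) → ends 48

2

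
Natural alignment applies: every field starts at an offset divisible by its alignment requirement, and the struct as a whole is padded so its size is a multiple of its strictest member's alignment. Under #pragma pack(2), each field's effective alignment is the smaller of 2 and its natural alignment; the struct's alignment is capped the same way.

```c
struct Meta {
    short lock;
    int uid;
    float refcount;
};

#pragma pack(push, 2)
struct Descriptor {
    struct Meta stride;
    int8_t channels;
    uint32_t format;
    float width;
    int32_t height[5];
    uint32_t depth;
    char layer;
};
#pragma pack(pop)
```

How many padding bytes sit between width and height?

0

Meta: 0..2  lock  (2B, 2-aligned); 2..4  -- padding (2B); 4..8  uid  (4B, 4-aligned); 8..12  refcount  (4B, 4-aligned); sizeof = 12, alignof = 4
0..12  stride  (12B, 2-aligned)
12..13  channels  (1B, 1-aligned)
13..14  -- padding (1B)
14..18  format  (4B, 2-aligned)
18..22  width  (4B, 2-aligned)
22..42  height  (20B, 2-aligned)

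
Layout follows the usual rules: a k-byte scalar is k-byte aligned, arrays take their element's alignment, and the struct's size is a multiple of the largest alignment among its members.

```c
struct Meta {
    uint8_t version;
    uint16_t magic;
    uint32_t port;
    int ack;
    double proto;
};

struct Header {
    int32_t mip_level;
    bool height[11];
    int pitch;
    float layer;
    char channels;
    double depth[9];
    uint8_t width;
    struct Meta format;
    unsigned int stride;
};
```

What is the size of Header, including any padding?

Meta: @0: version [1B, align 1] → 1; +1 pad (align 2); @2: magic [2B, align 2] → 4; @4: port [4B, align 4] → 8; @8: ack [4B, align 4] → 12; +4 pad (align 8); @16: proto [8B, align 8] → 24; size 24, align 8
@0: mip_level [4B, align 4] → 4
@4: height [11B, align 1] → 15
+1 pad (align 4)
@16: pitch [4B, align 4] → 20
@20: layer [4B, align 4] → 24
@24: channels [1B, align 1] → 25
+7 pad (align 8)
@32: depth [72B, align 8] → 104
@104: width [1B, align 1] → 105
+7 pad (align 8)
@112: format [24B, align 8] → 136
@136: stride [4B, align 4] → 140
+4 tail pad (align 8)
size 144, align 8

144 bytes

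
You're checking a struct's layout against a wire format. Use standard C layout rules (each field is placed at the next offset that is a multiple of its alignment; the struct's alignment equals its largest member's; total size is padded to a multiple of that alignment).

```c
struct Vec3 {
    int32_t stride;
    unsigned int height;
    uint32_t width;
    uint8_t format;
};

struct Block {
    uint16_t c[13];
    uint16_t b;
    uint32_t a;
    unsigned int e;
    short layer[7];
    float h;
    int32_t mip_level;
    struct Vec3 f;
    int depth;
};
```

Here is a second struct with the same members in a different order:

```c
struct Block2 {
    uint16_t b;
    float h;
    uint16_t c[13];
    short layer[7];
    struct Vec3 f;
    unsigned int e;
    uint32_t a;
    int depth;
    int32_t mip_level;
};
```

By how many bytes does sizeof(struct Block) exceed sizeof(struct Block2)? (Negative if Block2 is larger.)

0

Vec3: @0: stride [4B, align 4] → 4; @4: height [4B, align 4] → 8; @8: width [4B, align 4] → 12; @12: format [1B, align 1] → 13; +3 tail pad (align 4); size 16, align 4
@0: c [26B, align 2] → 26
@26: b [2B, align 2] → 28
@28: a [4B, align 4] → 32
@32: e [4B, align 4] → 36
@36: layer [14B, align 2] → 50
+2 pad (align 4)
@52: h [4B, align 4] → 56
@56: mip_level [4B, align 4] → 60
@60: f [16B, align 4] → 76
@76: depth [4B, align 4] → 80
size 80, align 4
— Block2 —
@0: b [2B, align 2] → 2
+2 pad (align 4)
@4: h [4B, align 4] → 8
@8: c [26B, align 2] → 34
@34: layer [14B, align 2] → 48
@48: f [16B, align 4] → 64
@64: e [4B, align 4] → 68
@68: a [4B, align 4] → 72
@72: depth [4B, align 4] → 76
@76: mip_level [4B, align 4] → 80
size 80, align 4
80 − 80 = 0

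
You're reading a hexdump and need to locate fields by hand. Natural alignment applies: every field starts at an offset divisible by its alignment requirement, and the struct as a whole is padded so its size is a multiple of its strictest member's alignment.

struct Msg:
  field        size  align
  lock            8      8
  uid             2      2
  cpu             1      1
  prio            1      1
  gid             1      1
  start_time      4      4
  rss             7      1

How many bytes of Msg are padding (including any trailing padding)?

@0: lock [8B, align 8] → 8
@8: uid [2B, align 2] → 10
@10: cpu [1B, align 1] → 11
@11: prio [1B, align 1] → 12
@12: gid [1B, align 1] → 13
+3 pad (align 4)
@16: start_time [4B, align 4] → 20
@20: rss [7B, align 1] → 27
+5 tail pad (align 8)
size 32, align 8
data bytes 24, size 32 → padding 8

8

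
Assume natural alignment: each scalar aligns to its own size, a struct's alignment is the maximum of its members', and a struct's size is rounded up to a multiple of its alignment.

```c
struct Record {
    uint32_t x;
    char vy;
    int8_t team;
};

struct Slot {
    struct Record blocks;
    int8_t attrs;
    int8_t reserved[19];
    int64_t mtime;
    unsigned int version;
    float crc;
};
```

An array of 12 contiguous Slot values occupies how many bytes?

Record: x at 0 (size 4, align 4) → ends 4; vy at 4 (size 1, align 1) → ends 5; team at 5 (size 1, align 1) → ends 6; tail pad 2 to reach multiple of 4; total 8 bytes, alignment 4
blocks at 0 (size 8, align 4) → ends 8
attrs at 8 (size 1, align 1) → ends 9
reserved at 9 (size 19, align 1) → ends 28
pad 4 to align 8 for mtime
mtime at 32 (size 8, align 8) → ends 40
version at 40 (size 4, align 4) → ends 44
crc at 44 (size 4, align 4) → ends 48
total 48 bytes, alignment 8
array of 12: 12 × 48 = 576

576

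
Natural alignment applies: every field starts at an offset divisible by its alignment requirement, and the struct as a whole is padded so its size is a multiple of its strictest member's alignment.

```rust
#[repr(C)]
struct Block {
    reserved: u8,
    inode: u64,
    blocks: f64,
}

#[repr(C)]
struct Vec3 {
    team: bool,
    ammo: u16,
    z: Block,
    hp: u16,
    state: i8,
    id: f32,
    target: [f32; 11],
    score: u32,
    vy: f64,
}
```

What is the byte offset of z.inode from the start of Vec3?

Block: 0..1  reserved  (1B, 1-aligned); 1..8  -- padding (7B); 8..16  inode  (8B, 8-aligned); 16..24  blocks  (8B, 8-aligned); sizeof = 24, alignof = 8
0..1  team  (1B, 1-aligned)
1..2  -- padding (1B)
2..4  ammo  (2B, 2-aligned)
4..8  -- padding (4B)
8..32  z  (24B, 8-aligned)
within Block: inode at 8
8 + 8 = 16

16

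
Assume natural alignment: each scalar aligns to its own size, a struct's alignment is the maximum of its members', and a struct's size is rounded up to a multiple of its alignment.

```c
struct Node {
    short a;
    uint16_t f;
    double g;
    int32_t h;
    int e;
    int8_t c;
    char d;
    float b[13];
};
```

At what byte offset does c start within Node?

@0: a [2B, align 2] → 2
@2: f [2B, align 2] → 4
+4 pad (align 8)
@8: g [8B, align 8] → 16
@16: h [4B, align 4] → 20
@20: e [4B, align 4] → 24
@24: c [1B, align 1] → 25

24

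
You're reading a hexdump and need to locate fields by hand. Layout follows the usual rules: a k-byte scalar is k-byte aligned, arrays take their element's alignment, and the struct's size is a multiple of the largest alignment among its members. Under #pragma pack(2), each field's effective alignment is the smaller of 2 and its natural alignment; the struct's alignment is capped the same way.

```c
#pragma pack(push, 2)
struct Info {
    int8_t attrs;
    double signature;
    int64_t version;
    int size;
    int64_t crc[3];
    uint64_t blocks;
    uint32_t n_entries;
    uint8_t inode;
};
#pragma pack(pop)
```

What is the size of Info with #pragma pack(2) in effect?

60

0..1  attrs  (1B, 1-aligned)
1..2  -- padding (1B)
2..10  signature  (8B, 2-aligned)
10..18  version  (8B, 2-aligned)
18..22  size  (4B, 2-aligned)
22..46  crc  (24B, 2-aligned)
46..54  blocks  (8B, 2-aligned)
54..58  n_entries  (4B, 2-aligned)
58..59  inode  (1B, 1-aligned)
59..60  -- tail padding (1B)
sizeof = 60, alignof = 2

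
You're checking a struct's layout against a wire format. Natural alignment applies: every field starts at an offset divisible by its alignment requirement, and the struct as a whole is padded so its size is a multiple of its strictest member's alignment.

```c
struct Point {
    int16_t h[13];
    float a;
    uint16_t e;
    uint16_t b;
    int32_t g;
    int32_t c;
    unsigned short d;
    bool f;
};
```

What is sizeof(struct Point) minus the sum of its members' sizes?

3

h at 0 (size 26, align 2) → ends 26
pad 2 to align 4 for a
a at 28 (size 4, align 4) → ends 32
e at 32 (size 2, align 2) → ends 34
b at 34 (size 2, align 2) → ends 36
g at 36 (size 4, align 4) → ends 40
c at 40 (size 4, align 4) → ends 44
d at 44 (size 2, align 2) → ends 46
f at 46 (size 1, align 1) → ends 47
tail pad 1 to reach multiple of 4
total 48 bytes, alignment 4
data bytes 45, size 48 → padding 3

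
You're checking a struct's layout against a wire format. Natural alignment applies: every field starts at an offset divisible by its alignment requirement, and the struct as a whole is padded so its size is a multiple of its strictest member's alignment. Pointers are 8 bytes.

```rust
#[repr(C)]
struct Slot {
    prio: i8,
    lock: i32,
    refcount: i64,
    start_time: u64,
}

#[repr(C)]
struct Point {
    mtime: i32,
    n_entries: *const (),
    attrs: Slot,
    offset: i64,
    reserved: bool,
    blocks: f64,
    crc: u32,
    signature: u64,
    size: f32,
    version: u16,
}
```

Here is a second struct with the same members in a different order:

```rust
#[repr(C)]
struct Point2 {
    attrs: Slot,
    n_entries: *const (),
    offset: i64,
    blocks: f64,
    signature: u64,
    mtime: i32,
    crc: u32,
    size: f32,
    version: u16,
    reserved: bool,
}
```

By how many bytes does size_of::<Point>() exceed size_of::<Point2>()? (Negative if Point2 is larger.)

Slot: @0: prio [1B, align 1] → 1; +3 pad (align 4); @4: lock [4B, align 4] → 8; @8: refcount [8B, align 8] → 16; @16: start_time [8B, align 8] → 24; size 24, align 8
@0: mtime [4B, align 4] → 4
+4 pad (align 8)
@8: n_entries [8B, align 8] → 16
@16: attrs [24B, align 8] → 40
@40: offset [8B, align 8] → 48
@48: reserved [1B, align 1] → 49
+7 pad (align 8)
@56: blocks [8B, align 8] → 64
@64: crc [4B, align 4] → 68
+4 pad (align 8)
@72: signature [8B, align 8] → 80
@80: size [4B, align 4] → 84
@84: version [2B, align 2] → 86
+2 tail pad (align 8)
size 88, align 8
— Point2 —
@0: attrs [24B, align 8] → 24
@24: n_entries [8B, align 8] → 32
@32: offset [8B, align 8] → 40
@40: blocks [8B, align 8] → 48
@48: signature [8B, align 8] → 56
@56: mtime [4B, align 4] → 60
@60: crc [4B, align 4] → 64
@64: size [4B, align 4] → 68
@68: version [2B, align 2] → 70
@70: reserved [1B, align 1] → 71
+1 tail pad (align 8)
size 72, align 8
88 − 72 = 16

16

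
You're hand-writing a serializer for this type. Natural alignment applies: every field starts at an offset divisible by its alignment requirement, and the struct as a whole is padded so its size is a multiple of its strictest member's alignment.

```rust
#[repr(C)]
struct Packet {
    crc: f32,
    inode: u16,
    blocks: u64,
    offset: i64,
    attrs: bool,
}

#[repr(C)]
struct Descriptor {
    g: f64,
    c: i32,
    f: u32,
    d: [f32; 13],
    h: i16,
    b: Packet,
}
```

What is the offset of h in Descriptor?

Packet: @0: crc [4B, align 4] → 4; @4: inode [2B, align 2] → 6; +2 pad (align 8); @8: blocks [8B, align 8] → 16; @16: offset [8B, align 8] → 24; @24: attrs [1B, align 1] → 25; +7 tail pad (align 8); size 32, align 8
@0: g [8B, align 8] → 8
@8: c [4B, align 4] → 12
@12: f [4B, align 4] → 16
@16: d [52B, align 4] → 68
@68: h [2B, align 2] → 70

68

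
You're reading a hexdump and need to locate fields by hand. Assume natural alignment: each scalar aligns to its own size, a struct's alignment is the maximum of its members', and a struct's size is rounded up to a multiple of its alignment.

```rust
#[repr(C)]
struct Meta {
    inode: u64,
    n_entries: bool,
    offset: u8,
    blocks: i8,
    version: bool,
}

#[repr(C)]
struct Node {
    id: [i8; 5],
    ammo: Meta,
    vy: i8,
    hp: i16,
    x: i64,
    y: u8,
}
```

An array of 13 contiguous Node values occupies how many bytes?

Meta: @0: inode [8B, align 8] → 8; @8: n_entries [1B, align 1] → 9; @9: offset [1B, align 1] → 10; @10: blocks [1B, align 1] → 11; @11: version [1B, align 1] → 12; +4 tail pad (align 8); size 16, align 8
@0: id [5B, align 1] → 5
+3 pad (align 8)
@8: ammo [16B, align 8] → 24
@24: vy [1B, align 1] → 25
+1 pad (align 2)
@26: hp [2B, align 2] → 28
+4 pad (align 8)
@32: x [8B, align 8] → 40
@40: y [1B, align 1] → 41
+7 tail pad (align 8)
size 48, align 8
array of 13: 13 × 48 = 624

624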